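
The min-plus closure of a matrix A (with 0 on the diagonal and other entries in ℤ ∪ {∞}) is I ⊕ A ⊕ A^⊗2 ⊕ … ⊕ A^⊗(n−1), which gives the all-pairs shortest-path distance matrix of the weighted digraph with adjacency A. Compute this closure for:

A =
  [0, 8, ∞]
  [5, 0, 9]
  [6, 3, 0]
Closure =
  [0, 8, 17]
  [5, 0, 9]
  [6, 3, 0]

This is the Floyd-Warshall all-pairs shortest-path computation. For each intermediate vertex k = 0, 1, …, 2, update dist[i][j] ← min(dist[i][j], dist[i][k] + dist[k][j]). The final matrix gives, for each (i, j), the minimum total weight of any directed path from i to j (possibly empty when i = j).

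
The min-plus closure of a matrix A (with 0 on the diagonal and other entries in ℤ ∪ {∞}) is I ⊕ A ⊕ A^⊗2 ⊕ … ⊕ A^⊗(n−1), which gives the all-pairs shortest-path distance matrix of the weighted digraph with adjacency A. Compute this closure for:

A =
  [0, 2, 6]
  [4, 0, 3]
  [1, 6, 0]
Closure =
  [0, 2, 5]
  [4, 0, 3]
  [1, 3, 0]

This is the Floyd-Warshall all-pairs shortest-path computation. For each intermediate vertex k = 0, 1, …, 2, update dist[i][j] ← min(dist[i][j], dist[i][k] + dist[k][j]). The final matrix gives, for each (i, j), the minimum total weight of any directed path from i to j (possibly empty when i = j).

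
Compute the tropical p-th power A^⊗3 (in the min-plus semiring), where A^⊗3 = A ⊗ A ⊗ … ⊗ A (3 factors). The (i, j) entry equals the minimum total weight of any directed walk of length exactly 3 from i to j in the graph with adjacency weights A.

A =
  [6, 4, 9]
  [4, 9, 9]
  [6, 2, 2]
A^⊗3 =
  [14, 12, 13]
  [12, 13, 13]
  [8, 6, 6]

Each entry (A^⊗3)_ij equals the minimum over all length-3 walks i = v_0 → v_1 → … → v_3 = j of Σ_t A[v_t][v_{t+1}]. For example, for (i, j) = (0, 2) we minimise over 9 possible intermediate vertex sequences; the minimum is 13, attained along the walk 0 → 2 → 2 → 2.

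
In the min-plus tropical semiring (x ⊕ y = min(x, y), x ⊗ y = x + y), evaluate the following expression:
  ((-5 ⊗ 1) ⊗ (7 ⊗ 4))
((-5 ⊗ 1) ⊗ (7 ⊗ 4)) = 7

Expand innermost to outermost. Recall ⊕ takes the minimum of its arguments and ⊗ takes their sum. Working out the expression ((-5 ⊗ 1) ⊗ (7 ⊗ 4)) gives 7.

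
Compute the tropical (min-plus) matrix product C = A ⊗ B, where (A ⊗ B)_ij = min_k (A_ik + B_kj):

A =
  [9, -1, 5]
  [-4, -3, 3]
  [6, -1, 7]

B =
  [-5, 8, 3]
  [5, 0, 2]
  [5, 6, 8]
A ⊗ B =
  [4, -1, 1]
  [-9, -3, -1]
  [1, -1, 1]

Apply the min-plus product entry-by-entry:
  C[0][0] = min over k of (A[0][0] + B[0][0] = 9 + -5 = 4, A[0][1] + B[1][0] = -1 + 5 = 4, A[0][2] + B[2][0] = 5 + 5 = 10) = 4 (attained at k = 0)
  C[0][1] = min over k of (A[0][0] + B[0][1] = 9 + 8 = 17, A[0][1] + B[1][1] = -1 + 0 = -1, A[0][2] + B[2][1] = 5 + 6 = 11) = -1 (attained at k = 1)
  C[0][2] = min over k of (A[0][0] + B[0][2] = 9 + 3 = 12, A[0][1] + B[1][2] = -1 + 2 = 1, A[0][2] + B[2][2] = 5 + 8 = 13) = 1 (attained at k = 1)
  C[1][0] = min over k of (A[1][0] + B[0][0] = -4 + -5 = -9, A[1][1] + B[1][0] = -3 + 5 = 2, A[1][2] + B[2][0] = 3 + 5 = 8) = -9 (attained at k = 0)
  C[1][1] = min over k of (A[1][0] + B[0][1] = -4 + 8 = 4, A[1][1] + B[1][1] = -3 + 0 = -3, A[1][2] + B[2][1] = 3 + 6 = 9) = -3 (attained at k = 1)
  C[1][2] = min over k of (A[1][0] + B[0][2] = -4 + 3 = -1, A[1][1] + B[1][2] = -3 + 2 = -1, A[1][2] + B[2][2] = 3 + 8 = 11) = -1 (attained at k = 0)
  C[2][0] = min over k of (A[2][0] + B[0][0] = 6 + -5 = 1, A[2][1] + B[1][0] = -1 + 5 = 4, A[2][2] + B[2][0] = 7 + 5 = 12) = 1 (attained at k = 0)
  C[2][1] = min over k of (A[2][0] + B[0][1] = 6 + 8 = 14, A[2][1] + B[1][1] = -1 + 0 = -1, A[2][2] + B[2][1] = 7 + 6 = 13) = -1 (attained at k = 1)
  C[2][2] = min over k of (A[2][0] + B[0][2] = 6 + 3 = 9, A[2][1] + B[1][2] = -1 + 2 = 1, A[2][2] + B[2][2] = 7 + 8 = 15) = 1 (attained at k = 1)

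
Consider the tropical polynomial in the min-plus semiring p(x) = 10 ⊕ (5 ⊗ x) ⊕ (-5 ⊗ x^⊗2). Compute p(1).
p(1) = -3

A tropical monomial a ⊗ x^⊗i evaluates to a + i · x. Evaluating each term at x = 1:
  Term 0 contributes 10 + 0 · 1 = 10
  Term 1 contributes 5 + 1 · 1 = 6
  Term 2 contributes -5 + 2 · 1 = -3
p(1) = ⊕ of these = min[10, 6, -3] = -3.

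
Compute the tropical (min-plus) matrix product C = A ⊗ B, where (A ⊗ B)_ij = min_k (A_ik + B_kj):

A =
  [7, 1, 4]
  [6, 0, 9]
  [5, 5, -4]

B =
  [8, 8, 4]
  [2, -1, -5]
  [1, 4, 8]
A ⊗ B =
  [3, 0, -4]
  [2, -1, -5]
  [-3, 0, 0]

Apply the min-plus product entry-by-entry:
  C[0][0] = min over k of (A[0][0] + B[0][0] = 7 + 8 = 15, A[0][1] + B[1][0] = 1 + 2 = 3, A[0][2] + B[2][0] = 4 + 1 = 5) = 3 (attained at k = 1)
  C[0][1] = min over k of (A[0][0] + B[0][1] = 7 + 8 = 15, A[0][1] + B[1][1] = 1 + -1 = 0, A[0][2] + B[2][1] = 4 + 4 = 8) = 0 (attained at k = 1)
  C[0][2] = min over k of (A[0][0] + B[0][2] = 7 + 4 = 11, A[0][1] + B[1][2] = 1 + -5 = -4, A[0][2] + B[2][2] = 4 + 8 = 12) = -4 (attained at k = 1)
  C[1][0] = min over k of (A[1][0] + B[0][0] = 6 + 8 = 14, A[1][1] + B[1][0] = 0 + 2 = 2, A[1][2] + B[2][0] = 9 + 1 = 10) = 2 (attained at k = 1)
  C[1][1] = min over k of (A[1][0] + B[0][1] = 6 + 8 = 14, A[1][1] + B[1][1] = 0 + -1 = -1, A[1][2] + B[2][1] = 9 + 4 = 13) = -1 (attained at k = 1)
  C[1][2] = min over k of (A[1][0] + B[0][2] = 6 + 4 = 10, A[1][1] + B[1][2] = 0 + -5 = -5, A[1][2] + B[2][2] = 9 + 8 = 17) = -5 (attained at k = 1)
  C[2][0] = min over k of (A[2][0] + B[0][0] = 5 + 8 = 13, A[2][1] + B[1][0] = 5 + 2 = 7, A[2][2] + B[2][0] = -4 + 1 = -3) = -3 (attained at k = 2)
  C[2][1] = min over k of (A[2][0] + B[0][1] = 5 + 8 = 13, A[2][1] + B[1][1] = 5 + -1 = 4, A[2][2] + B[2][1] = -4 + 4 = 0) = 0 (attained at k = 2)
  C[2][2] = min over k of (A[2][0] + B[0][2] = 5 + 4 = 9, A[2][1] + B[1][2] = 5 + -5 = 0, A[2][2] + B[2][2] = -4 + 8 = 4) = 0 (attained at k = 1)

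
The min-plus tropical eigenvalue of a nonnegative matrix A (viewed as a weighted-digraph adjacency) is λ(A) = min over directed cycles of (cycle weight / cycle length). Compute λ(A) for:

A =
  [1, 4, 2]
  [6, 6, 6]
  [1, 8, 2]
λ(A) = 1

Enumerate directed cycles and compute their means (weight / length). Sample:
  cycle 0 → 0: weight = 1, length = 1, mean = 1/1 ≈ 1.000
  cycle 1 → 1: weight = 6, length = 1, mean = 6/1 ≈ 6.000
  cycle 2 → 2: weight = 2, length = 1, mean = 2/1 ≈ 2.000
  cycle 0 → 1 → 0: weight = 10, length = 2, mean = 10/2 ≈ 5.000
  cycle 0 → 2 → 0: weight = 3, length = 2, mean = 3/2 ≈ 1.500
  cycle 1 → 0 → 1: weight = 10, length = 2, mean = 10/2 ≈ 5.000
Minimum mean = 1.000, attained e.g. along the cycle 0 → 0 with weight 1 and length 1. So λ(A) = 1/1 = 1.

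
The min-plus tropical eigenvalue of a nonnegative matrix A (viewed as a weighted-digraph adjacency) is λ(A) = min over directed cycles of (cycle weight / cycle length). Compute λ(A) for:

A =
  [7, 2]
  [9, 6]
λ(A) = 11/2

Enumerate directed cycles and compute their means (weight / length). Sample:
  cycle 0 → 0: weight = 7, length = 1, mean = 7/1 ≈ 7.000
  cycle 1 → 1: weight = 6, length = 1, mean = 6/1 ≈ 6.000
  cycle 0 → 1 → 0: weight = 11, length = 2, mean = 11/2 ≈ 5.500
  cycle 1 → 0 → 1: weight = 11, length = 2, mean = 11/2 ≈ 5.500
Minimum mean = 5.500, attained e.g. along the cycle 0 → 1 → 0 with weight 11 and length 2. So λ(A) = 11/2 = 11/2.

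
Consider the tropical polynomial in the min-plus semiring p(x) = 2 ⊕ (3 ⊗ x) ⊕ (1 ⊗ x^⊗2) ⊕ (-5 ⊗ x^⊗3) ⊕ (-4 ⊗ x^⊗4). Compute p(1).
p(1) = -2

A tropical monomial a ⊗ x^⊗i evaluates to a + i · x. Evaluating each term at x = 1:
  Term 0 contributes 2 + 0 · 1 = 2
  Term 1 contributes 3 + 1 · 1 = 4
  Term 2 contributes 1 + 2 · 1 = 3
  Term 3 contributes -5 + 3 · 1 = -2
  Term 4 contributes -4 + 4 · 1 = 0
p(1) = ⊕ of these = min[2, 4, 3, -2, 0] = -2.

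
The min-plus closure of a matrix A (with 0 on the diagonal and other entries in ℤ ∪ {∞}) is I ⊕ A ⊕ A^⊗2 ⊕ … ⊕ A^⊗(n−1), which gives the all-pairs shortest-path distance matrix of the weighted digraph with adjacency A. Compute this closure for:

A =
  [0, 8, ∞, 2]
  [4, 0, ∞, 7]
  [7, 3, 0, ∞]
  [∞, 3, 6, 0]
Closure =
  [0, 5, 8, 2]
  [4, 0, 12, 6]
  [7, 3, 0, 9]
  [7, 3, 6, 0]

This is the Floyd-Warshall all-pairs shortest-path computation. For each intermediate vertex k = 0, 1, …, 3, update dist[i][j] ← min(dist[i][j], dist[i][k] + dist[k][j]). The final matrix gives, for each (i, j), the minimum total weight of any directed path from i to j (possibly empty when i = j).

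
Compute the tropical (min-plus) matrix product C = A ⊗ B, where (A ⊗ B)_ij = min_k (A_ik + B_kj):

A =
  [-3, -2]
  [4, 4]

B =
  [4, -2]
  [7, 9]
A ⊗ B =
  [1, -5]
  [8, 2]

Apply the min-plus product entry-by-entry:
  C[0][0] = min over k of (A[0][0] + B[0][0] = -3 + 4 = 1, A[0][1] + B[1][0] = -2 + 7 = 5) = 1 (attained at k = 0)
  C[0][1] = min over k of (A[0][0] + B[0][1] = -3 + -2 = -5, A[0][1] + B[1][1] = -2 + 9 = 7) = -5 (attained at k = 0)
  C[1][0] = min over k of (A[1][0] + B[0][0] = 4 + 4 = 8, A[1][1] + B[1][0] = 4 + 7 = 11) = 8 (attained at k = 0)
  C[1][1] = min over k of (A[1][0] + B[0][1] = 4 + -2 = 2, A[1][1] + B[1][1] = 4 + 9 = 13) = 2 (attained at k = 0)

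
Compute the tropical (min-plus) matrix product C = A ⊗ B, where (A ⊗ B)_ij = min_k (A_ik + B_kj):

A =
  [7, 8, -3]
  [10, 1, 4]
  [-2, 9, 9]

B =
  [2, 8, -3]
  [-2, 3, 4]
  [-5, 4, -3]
A ⊗ B =
  [-8, 1, -6]
  [-1, 4, 1]
  [0, 6, -5]

Apply the min-plus product entry-by-entry:
  C[0][0] = min over k of (A[0][0] + B[0][0] = 7 + 2 = 9, A[0][1] + B[1][0] = 8 + -2 = 6, A[0][2] + B[2][0] = -3 + -5 = -8) = -8 (attained at k = 2)
  C[0][1] = min over k of (A[0][0] + B[0][1] = 7 + 8 = 15, A[0][1] + B[1][1] = 8 + 3 = 11, A[0][2] + B[2][1] = -3 + 4 = 1) = 1 (attained at k = 2)
  C[0][2] = min over k of (A[0][0] + B[0][2] = 7 + -3 = 4, A[0][1] + B[1][2] = 8 + 4 = 12, A[0][2] + B[2][2] = -3 + -3 = -6) = -6 (attained at k = 2)
  C[1][0] = min over k of (A[1][0] + B[0][0] = 10 + 2 = 12, A[1][1] + B[1][0] = 1 + -2 = -1, A[1][2] + B[2][0] = 4 + -5 = -1) = -1 (attained at k = 1)
  C[1][1] = min over k of (A[1][0] + B[0][1] = 10 + 8 = 18, A[1][1] + B[1][1] = 1 + 3 = 4, A[1][2] + B[2][1] = 4 + 4 = 8) = 4 (attained at k = 1)
  C[1][2] = min over k of (A[1][0] + B[0][2] = 10 + -3 = 7, A[1][1] + B[1][2] = 1 + 4 = 5, A[1][2] + B[2][2] = 4 + -3 = 1) = 1 (attained at k = 2)
  C[2][0] = min over k of (A[2][0] + B[0][0] = -2 + 2 = 0, A[2][1] + B[1][0] = 9 + -2 = 7, A[2][2] + B[2][0] = 9 + -5 = 4) = 0 (attained at k = 0)
  C[2][1] = min over k of (A[2][0] + B[0][1] = -2 + 8 = 6, A[2][1] + B[1][1] = 9 + 3 = 12, A[2][2] + B[2][1] = 9 + 4 = 13) = 6 (attained at k = 0)
  C[2][2] = min over k of (A[2][0] + B[0][2] = -2 + -3 = -5, A[2][1] + B[1][2] = 9 + 4 = 13, A[2][2] + B[2][2] = 9 + -3 = 6) = -5 (attained at k = 0)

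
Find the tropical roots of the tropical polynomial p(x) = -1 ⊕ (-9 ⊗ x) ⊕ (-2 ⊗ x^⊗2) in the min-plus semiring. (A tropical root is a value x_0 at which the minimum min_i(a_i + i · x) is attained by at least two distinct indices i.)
Roots: {-7, 8}

Each tropical root is a break point of the lower envelope of the lines y = a_i + i · x (there are 3 lines, with slopes 0, 1, ..., 2). Only the lines that attain the minimum somewhere contribute to roots; other lines are dominated. Here the surviving (envelope) indices are i = 2, i = 1, i = 0.
Intersections between consecutive envelope lines give the roots: for adjacent envelope indices i < j the intersection is x = (a_i − a_j) / (j − i). Reading off the sorted break points: {-7, 8}.
Verification: at each break x_0, at least two indices attain the minimum of min_i(a_i + i · x_0).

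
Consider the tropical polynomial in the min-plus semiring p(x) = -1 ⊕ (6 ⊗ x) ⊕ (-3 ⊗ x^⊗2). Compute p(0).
p(0) = -3

A tropical monomial a ⊗ x^⊗i evaluates to a + i · x. Evaluating each term at x = 0:
  Term 0 contributes -1 + 0 · 0 = -1
  Term 1 contributes 6 + 1 · 0 = 6
  Term 2 contributes -3 + 2 · 0 = -3
p(0) = ⊕ of these = min[-1, 6, -3] = -3.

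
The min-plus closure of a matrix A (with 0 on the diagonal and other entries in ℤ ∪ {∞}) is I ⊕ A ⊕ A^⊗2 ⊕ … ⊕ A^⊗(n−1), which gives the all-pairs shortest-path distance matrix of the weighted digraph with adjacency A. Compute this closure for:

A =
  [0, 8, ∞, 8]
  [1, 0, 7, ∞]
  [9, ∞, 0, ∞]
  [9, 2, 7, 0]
Closure =
  [0, 8, 15, 8]
  [1, 0, 7, 9]
  [9, 17, 0, 17]
  [3, 2, 7, 0]

This is the Floyd-Warshall all-pairs shortest-path computation. For each intermediate vertex k = 0, 1, …, 3, update dist[i][j] ← min(dist[i][j], dist[i][k] + dist[k][j]). The final matrix gives, for each (i, j), the minimum total weight of any directed path from i to j (possibly empty when i = j).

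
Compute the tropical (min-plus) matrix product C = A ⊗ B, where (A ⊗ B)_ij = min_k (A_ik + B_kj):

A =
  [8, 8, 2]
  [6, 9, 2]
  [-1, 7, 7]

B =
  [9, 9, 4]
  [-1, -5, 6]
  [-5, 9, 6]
A ⊗ B =
  [-3, 3, 8]
  [-3, 4, 8]
  [2, 2, 3]

Apply the min-plus product entry-by-entry:
  C[0][0] = min over k of (A[0][0] + B[0][0] = 8 + 9 = 17, A[0][1] + B[1][0] = 8 + -1 = 7, A[0][2] + B[2][0] = 2 + -5 = -3) = -3 (attained at k = 2)
  C[0][1] = min over k of (A[0][0] + B[0][1] = 8 + 9 = 17, A[0][1] + B[1][1] = 8 + -5 = 3, A[0][2] + B[2][1] = 2 + 9 = 11) = 3 (attained at k = 1)
  C[0][2] = min over k of (A[0][0] + B[0][2] = 8 + 4 = 12, A[0][1] + B[1][2] = 8 + 6 = 14, A[0][2] + B[2][2] = 2 + 6 = 8) = 8 (attained at k = 2)
  C[1][0] = min over k of (A[1][0] + B[0][0] = 6 + 9 = 15, A[1][1] + B[1][0] = 9 + -1 = 8, A[1][2] + B[2][0] = 2 + -5 = -3) = -3 (attained at k = 2)
  C[1][1] = min over k of (A[1][0] + B[0][1] = 6 + 9 = 15, A[1][1] + B[1][1] = 9 + -5 = 4, A[1][2] + B[2][1] = 2 + 9 = 11) = 4 (attained at k = 1)
  C[1][2] = min over k of (A[1][0] + B[0][2] = 6 + 4 = 10, A[1][1] + B[1][2] = 9 + 6 = 15, A[1][2] + B[2][2] = 2 + 6 = 8) = 8 (attained at k = 2)
  C[2][0] = min over k of (A[2][0] + B[0][0] = -1 + 9 = 8, A[2][1] + B[1][0] = 7 + -1 = 6, A[2][2] + B[2][0] = 7 + -5 = 2) = 2 (attained at k = 2)
  C[2][1] = min over k of (A[2][0] + B[0][1] = -1 + 9 = 8, A[2][1] + B[1][1] = 7 + -5 = 2, A[2][2] + B[2][1] = 7 + 9 = 16) = 2 (attained at k = 1)
  C[2][2] = min over k of (A[2][0] + B[0][2] = -1 + 4 = 3, A[2][1] + B[1][2] = 7 + 6 = 13, A[2][2] + B[2][2] = 7 + 6 = 13) = 3 (attained at k = 0)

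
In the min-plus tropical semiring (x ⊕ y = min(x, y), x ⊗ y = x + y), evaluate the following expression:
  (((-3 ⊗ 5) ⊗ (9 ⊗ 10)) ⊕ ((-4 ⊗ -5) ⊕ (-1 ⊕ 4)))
(((-3 ⊗ 5) ⊗ (9 ⊗ 10)) ⊕ ((-4 ⊗ -5) ⊕ (-1 ⊕ 4))) = -9

Expand innermost to outermost. Recall ⊕ takes the minimum of its arguments and ⊗ takes their sum. Working out the expression (((-3 ⊗ 5) ⊗ (9 ⊗ 10)) ⊕ ((-4 ⊗ -5) ⊕ (-1 ⊕ 4))) gives -9.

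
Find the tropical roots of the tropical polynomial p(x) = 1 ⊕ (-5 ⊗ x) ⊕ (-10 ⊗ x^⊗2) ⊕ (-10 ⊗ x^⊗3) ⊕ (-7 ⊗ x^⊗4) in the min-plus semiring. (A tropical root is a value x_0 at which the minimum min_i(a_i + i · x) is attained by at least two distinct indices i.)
Roots: {-3, 0, 5, 6}

Each tropical root is a break point of the lower envelope of the lines y = a_i + i · x (there are 5 lines, with slopes 0, 1, ..., 4). Only the lines that attain the minimum somewhere contribute to roots; other lines are dominated. Here the surviving (envelope) indices are i = 4, i = 3, i = 2, i = 1, i = 0.
Intersections between consecutive envelope lines give the roots: for adjacent envelope indices i < j the intersection is x = (a_i − a_j) / (j − i). Reading off the sorted break points: {-3, 0, 5, 6}.
Verification: at each break x_0, at least two indices attain the minimum of min_i(a_i + i · x_0).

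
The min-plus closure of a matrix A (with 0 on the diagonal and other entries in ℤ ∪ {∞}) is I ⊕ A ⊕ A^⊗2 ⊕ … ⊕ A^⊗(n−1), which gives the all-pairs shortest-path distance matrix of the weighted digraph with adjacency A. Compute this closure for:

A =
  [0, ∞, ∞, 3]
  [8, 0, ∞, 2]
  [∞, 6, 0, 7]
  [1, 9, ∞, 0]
Closure =
  [0, 12, ∞, 3]
  [3, 0, ∞, 2]
  [8, 6, 0, 7]
  [1, 9, ∞, 0]

This is the Floyd-Warshall all-pairs shortest-path computation. For each intermediate vertex k = 0, 1, …, 3, update dist[i][j] ← min(dist[i][j], dist[i][k] + dist[k][j]). The final matrix gives, for each (i, j), the minimum total weight of any directed path from i to j (possibly empty when i = j).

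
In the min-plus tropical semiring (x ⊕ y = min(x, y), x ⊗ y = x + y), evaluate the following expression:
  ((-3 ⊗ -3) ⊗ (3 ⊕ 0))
((-3 ⊗ -3) ⊗ (3 ⊕ 0)) = -6

Expand innermost to outermost. Recall ⊕ takes the minimum of its arguments and ⊗ takes their sum. Working out the expression ((-3 ⊗ -3) ⊗ (3 ⊕ 0)) gives -6.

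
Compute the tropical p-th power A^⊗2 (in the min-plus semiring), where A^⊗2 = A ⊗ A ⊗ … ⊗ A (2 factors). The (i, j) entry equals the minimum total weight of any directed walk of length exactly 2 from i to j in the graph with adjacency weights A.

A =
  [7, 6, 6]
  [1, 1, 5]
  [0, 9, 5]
A^⊗2 =
  [6, 7, 11]
  [2, 2, 6]
  [5, 6, 6]

Each entry (A^⊗2)_ij equals the minimum over all length-2 walks i = v_0 → v_1 → … → v_2 = j of Σ_t A[v_t][v_{t+1}]. For example, for (i, j) = (0, 2) we minimise over 3 possible intermediate vertex sequences; the minimum is 11, attained along the walk 0 → 1 → 2.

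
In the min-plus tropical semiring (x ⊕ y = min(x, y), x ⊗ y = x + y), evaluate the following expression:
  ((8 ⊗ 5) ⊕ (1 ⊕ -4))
((8 ⊗ 5) ⊕ (1 ⊕ -4)) = -4

Expand innermost to outermost. Recall ⊕ takes the minimum of its arguments and ⊗ takes their sum. Working out the expression ((8 ⊗ 5) ⊕ (1 ⊕ -4)) gives -4.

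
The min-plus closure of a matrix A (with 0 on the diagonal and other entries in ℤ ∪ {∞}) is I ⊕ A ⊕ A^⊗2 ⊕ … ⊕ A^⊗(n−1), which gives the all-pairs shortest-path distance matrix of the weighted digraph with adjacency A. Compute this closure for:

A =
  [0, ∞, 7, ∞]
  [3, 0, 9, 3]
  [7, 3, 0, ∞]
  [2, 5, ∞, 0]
Closure =
  [0, 10, 7, 13]
  [3, 0, 9, 3]
  [6, 3, 0, 6]
  [2, 5, 9, 0]

This is the Floyd-Warshall all-pairs shortest-path computation. For each intermediate vertex k = 0, 1, …, 3, update dist[i][j] ← min(dist[i][j], dist[i][k] + dist[k][j]). The final matrix gives, for each (i, j), the minimum total weight of any directed path from i to j (possibly empty when i = j).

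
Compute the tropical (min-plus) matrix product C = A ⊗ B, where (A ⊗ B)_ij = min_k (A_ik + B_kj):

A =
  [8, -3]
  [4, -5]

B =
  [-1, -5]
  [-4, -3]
A ⊗ B =
  [-7, -6]
  [-9, -8]

Apply the min-plus product entry-by-entry:
  C[0][0] = min over k of (A[0][0] + B[0][0] = 8 + -1 = 7, A[0][1] + B[1][0] = -3 + -4 = -7) = -7 (attained at k = 1)
  C[0][1] = min over k of (A[0][0] + B[0][1] = 8 + -5 = 3, A[0][1] + B[1][1] = -3 + -3 = -6) = -6 (attained at k = 1)
  C[1][0] = min over k of (A[1][0] + B[0][0] = 4 + -1 = 3, A[1][1] + B[1][0] = -5 + -4 = -9) = -9 (attained at k = 1)
  C[1][1] = min over k of (A[1][0] + B[0][1] = 4 + -5 = -1, A[1][1] + B[1][1] = -5 + -3 = -8) = -8 (attained at k = 1)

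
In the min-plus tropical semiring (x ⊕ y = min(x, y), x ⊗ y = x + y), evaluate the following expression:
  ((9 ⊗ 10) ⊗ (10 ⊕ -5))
((9 ⊗ 10) ⊗ (10 ⊕ -5)) = 14

Expand innermost to outermost. Recall ⊕ takes the minimum of its arguments and ⊗ takes their sum. Working out the expression ((9 ⊗ 10) ⊗ (10 ⊕ -5)) gives 14.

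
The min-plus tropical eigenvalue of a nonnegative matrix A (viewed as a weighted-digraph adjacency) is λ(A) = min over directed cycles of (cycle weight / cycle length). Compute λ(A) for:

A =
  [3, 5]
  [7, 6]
λ(A) = 3

Enumerate directed cycles and compute their means (weight / length). Sample:
  cycle 0 → 0: weight = 3, length = 1, mean = 3/1 ≈ 3.000
  cycle 1 → 1: weight = 6, length = 1, mean = 6/1 ≈ 6.000
  cycle 0 → 1 → 0: weight = 12, length = 2, mean = 12/2 ≈ 6.000
  cycle 1 → 0 → 1: weight = 12, length = 2, mean = 12/2 ≈ 6.000
Minimum mean = 3.000, attained e.g. along the cycle 0 → 0 with weight 3 and length 1. So λ(A) = 3/1 = 3.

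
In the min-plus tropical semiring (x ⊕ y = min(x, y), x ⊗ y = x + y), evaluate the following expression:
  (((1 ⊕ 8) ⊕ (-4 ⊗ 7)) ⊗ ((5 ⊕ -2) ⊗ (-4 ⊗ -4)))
(((1 ⊕ 8) ⊕ (-4 ⊗ 7)) ⊗ ((5 ⊕ -2) ⊗ (-4 ⊗ -4))) = -9

Expand innermost to outermost. Recall ⊕ takes the minimum of its arguments and ⊗ takes their sum. Working out the expression (((1 ⊕ 8) ⊕ (-4 ⊗ 7)) ⊗ ((5 ⊕ -2) ⊗ (-4 ⊗ -4))) gives -9.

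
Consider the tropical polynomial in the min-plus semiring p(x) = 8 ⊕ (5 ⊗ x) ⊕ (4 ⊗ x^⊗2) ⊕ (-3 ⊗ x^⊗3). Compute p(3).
p(3) = 6

A tropical monomial a ⊗ x^⊗i evaluates to a + i · x. Evaluating each term at x = 3:
  Term 0 contributes 8 + 0 · 3 = 8
  Term 1 contributes 5 + 1 · 3 = 8
  Term 2 contributes 4 + 2 · 3 = 10
  Term 3 contributes -3 + 3 · 3 = 6
p(3) = ⊕ of these = min[8, 8, 10, 6] = 6.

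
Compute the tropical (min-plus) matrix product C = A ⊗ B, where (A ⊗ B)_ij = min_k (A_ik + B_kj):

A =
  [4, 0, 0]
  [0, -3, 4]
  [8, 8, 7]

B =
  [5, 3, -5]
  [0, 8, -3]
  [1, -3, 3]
A ⊗ B =
  [0, -3, -3]
  [-3, 1, -6]
  [8, 4, 3]

Apply the min-plus product entry-by-entry:
  C[0][0] = min over k of (A[0][0] + B[0][0] = 4 + 5 = 9, A[0][1] + B[1][0] = 0 + 0 = 0, A[0][2] + B[2][0] = 0 + 1 = 1) = 0 (attained at k = 1)
  C[0][1] = min over k of (A[0][0] + B[0][1] = 4 + 3 = 7, A[0][1] + B[1][1] = 0 + 8 = 8, A[0][2] + B[2][1] = 0 + -3 = -3) = -3 (attained at k = 2)
  C[0][2] = min over k of (A[0][0] + B[0][2] = 4 + -5 = -1, A[0][1] + B[1][2] = 0 + -3 = -3, A[0][2] + B[2][2] = 0 + 3 = 3) = -3 (attained at k = 1)
  C[1][0] = min over k of (A[1][0] + B[0][0] = 0 + 5 = 5, A[1][1] + B[1][0] = -3 + 0 = -3, A[1][2] + B[2][0] = 4 + 1 = 5) = -3 (attained at k = 1)
  C[1][1] = min over k of (A[1][0] + B[0][1] = 0 + 3 = 3, A[1][1] + B[1][1] = -3 + 8 = 5, A[1][2] + B[2][1] = 4 + -3 = 1) = 1 (attained at k = 2)
  C[1][2] = min over k of (A[1][0] + B[0][2] = 0 + -5 = -5, A[1][1] + B[1][2] = -3 + -3 = -6, A[1][2] + B[2][2] = 4 + 3 = 7) = -6 (attained at k = 1)
  C[2][0] = min over k of (A[2][0] + B[0][0] = 8 + 5 = 13, A[2][1] + B[1][0] = 8 + 0 = 8, A[2][2] + B[2][0] = 7 + 1 = 8) = 8 (attained at k = 1)
  C[2][1] = min over k of (A[2][0] + B[0][1] = 8 + 3 = 11, A[2][1] + B[1][1] = 8 + 8 = 16, A[2][2] + B[2][1] = 7 + -3 = 4) = 4 (attained at k = 2)
  C[2][2] = min over k of (A[2][0] + B[0][2] = 8 + -5 = 3, A[2][1] + B[1][2] = 8 + -3 = 5, A[2][2] + B[2][2] = 7 + 3 = 10) = 3 (attained at k = 0)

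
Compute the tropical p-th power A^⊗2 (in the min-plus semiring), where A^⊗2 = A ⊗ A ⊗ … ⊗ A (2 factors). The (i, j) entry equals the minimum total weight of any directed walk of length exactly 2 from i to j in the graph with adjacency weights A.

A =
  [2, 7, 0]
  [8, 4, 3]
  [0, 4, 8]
A^⊗2 =
  [0, 4, 2]
  [3, 7, 7]
  [2, 7, 0]

Each entry (A^⊗2)_ij equals the minimum over all length-2 walks i = v_0 → v_1 → … → v_2 = j of Σ_t A[v_t][v_{t+1}]. For example, for (i, j) = (0, 2) we minimise over 3 possible intermediate vertex sequences; the minimum is 2, attained along the walk 0 → 0 → 2.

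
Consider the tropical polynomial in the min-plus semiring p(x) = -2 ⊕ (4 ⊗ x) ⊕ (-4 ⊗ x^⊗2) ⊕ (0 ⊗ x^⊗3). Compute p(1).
p(1) = -2

A tropical monomial a ⊗ x^⊗i evaluates to a + i · x. Evaluating each term at x = 1:
  Term 0 contributes -2 + 0 · 1 = -2
  Term 1 contributes 4 + 1 · 1 = 5
  Term 2 contributes -4 + 2 · 1 = -2
  Term 3 contributes 0 + 3 · 1 = 3
p(1) = ⊕ of these = min[-2, 5, -2, 3] = -2.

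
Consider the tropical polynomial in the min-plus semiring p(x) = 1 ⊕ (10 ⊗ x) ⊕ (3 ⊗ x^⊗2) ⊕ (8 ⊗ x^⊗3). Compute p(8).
p(8) = 1

A tropical monomial a ⊗ x^⊗i evaluates to a + i · x. Evaluating each term at x = 8:
  Term 0 contributes 1 + 0 · 8 = 1
  Term 1 contributes 10 + 1 · 8 = 18
  Term 2 contributes 3 + 2 · 8 = 19
  Term 3 contributes 8 + 3 · 8 = 32
p(8) = ⊕ of these = min[1, 18, 19, 32] = 1.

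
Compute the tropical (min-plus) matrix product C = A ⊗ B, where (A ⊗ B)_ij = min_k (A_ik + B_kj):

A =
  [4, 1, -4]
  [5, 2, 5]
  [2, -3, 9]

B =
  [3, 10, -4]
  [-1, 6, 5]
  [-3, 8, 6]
A ⊗ B =
  [-7, 4, 0]
  [1, 8, 1]
  [-4, 3, -2]

Apply the min-plus product entry-by-entry:
  C[0][0] = min over k of (A[0][0] + B[0][0] = 4 + 3 = 7, A[0][1] + B[1][0] = 1 + -1 = 0, A[0][2] + B[2][0] = -4 + -3 = -7) = -7 (attained at k = 2)
  C[0][1] = min over k of (A[0][0] + B[0][1] = 4 + 10 = 14, A[0][1] + B[1][1] = 1 + 6 = 7, A[0][2] + B[2][1] = -4 + 8 = 4) = 4 (attained at k = 2)
  C[0][2] = min over k of (A[0][0] + B[0][2] = 4 + -4 = 0, A[0][1] + B[1][2] = 1 + 5 = 6, A[0][2] + B[2][2] = -4 + 6 = 2) = 0 (attained at k = 0)
  C[1][0] = min over k of (A[1][0] + B[0][0] = 5 + 3 = 8, A[1][1] + B[1][0] = 2 + -1 = 1, A[1][2] + B[2][0] = 5 + -3 = 2) = 1 (attained at k = 1)
  C[1][1] = min over k of (A[1][0] + B[0][1] = 5 + 10 = 15, A[1][1] + B[1][1] = 2 + 6 = 8, A[1][2] + B[2][1] = 5 + 8 = 13) = 8 (attained at k = 1)
  C[1][2] = min over k of (A[1][0] + B[0][2] = 5 + -4 = 1, A[1][1] + B[1][2] = 2 + 5 = 7, A[1][2] + B[2][2] = 5 + 6 = 11) = 1 (attained at k = 0)
  C[2][0] = min over k of (A[2][0] + B[0][0] = 2 + 3 = 5, A[2][1] + B[1][0] = -3 + -1 = -4, A[2][2] + B[2][0] = 9 + -3 = 6) = -4 (attained at k = 1)
  C[2][1] = min over k of (A[2][0] + B[0][1] = 2 + 10 = 12, A[2][1] + B[1][1] = -3 + 6 = 3, A[2][2] + B[2][1] = 9 + 8 = 17) = 3 (attained at k = 1)
  C[2][2] = min over k of (A[2][0] + B[0][2] = 2 + -4 = -2, A[2][1] + B[1][2] = -3 + 5 = 2, A[2][2] + B[2][2] = 9 + 6 = 15) = -2 (attained at k = 0)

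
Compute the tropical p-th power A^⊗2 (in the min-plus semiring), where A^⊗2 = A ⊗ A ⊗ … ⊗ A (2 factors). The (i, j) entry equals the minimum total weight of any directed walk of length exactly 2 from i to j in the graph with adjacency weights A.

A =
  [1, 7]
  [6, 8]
A^⊗2 =
  [2, 8]
  [7, 13]

Each entry (A^⊗2)_ij equals the minimum over all length-2 walks i = v_0 → v_1 → … → v_2 = j of Σ_t A[v_t][v_{t+1}]. For example, for (i, j) = (0, 1) we minimise over 2 possible intermediate vertex sequences; the minimum is 8, attained along the walk 0 → 0 → 1.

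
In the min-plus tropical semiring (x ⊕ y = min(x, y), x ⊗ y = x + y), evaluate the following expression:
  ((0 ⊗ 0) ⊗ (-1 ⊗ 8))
((0 ⊗ 0) ⊗ (-1 ⊗ 8)) = 7

Expand innermost to outermost. Recall ⊕ takes the minimum of its arguments and ⊗ takes their sum. Working out the expression ((0 ⊗ 0) ⊗ (-1 ⊗ 8)) gives 7.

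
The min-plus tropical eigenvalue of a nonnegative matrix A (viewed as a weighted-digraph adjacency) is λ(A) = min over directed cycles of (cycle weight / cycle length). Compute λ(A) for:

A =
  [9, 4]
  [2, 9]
λ(A) = 3

Enumerate directed cycles and compute their means (weight / length). Sample:
  cycle 0 → 0: weight = 9, length = 1, mean = 9/1 ≈ 9.000
  cycle 1 → 1: weight = 9, length = 1, mean = 9/1 ≈ 9.000
  cycle 0 → 1 → 0: weight = 6, length = 2, mean = 6/2 ≈ 3.000
  cycle 1 → 0 → 1: weight = 6, length = 2, mean = 6/2 ≈ 3.000
Minimum mean = 3.000, attained e.g. along the cycle 0 → 1 → 0 with weight 6 and length 2. So λ(A) = 6/2 = 3.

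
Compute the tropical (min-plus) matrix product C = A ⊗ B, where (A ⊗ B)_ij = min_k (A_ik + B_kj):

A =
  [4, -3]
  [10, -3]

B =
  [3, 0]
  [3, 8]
A ⊗ B =
  [0, 4]
  [0, 5]

Apply the min-plus product entry-by-entry:
  C[0][0] = min over k of (A[0][0] + B[0][0] = 4 + 3 = 7, A[0][1] + B[1][0] = -3 + 3 = 0) = 0 (attained at k = 1)
  C[0][1] = min over k of (A[0][0] + B[0][1] = 4 + 0 = 4, A[0][1] + B[1][1] = -3 + 8 = 5) = 4 (attained at k = 0)
  C[1][0] = min over k of (A[1][0] + B[0][0] = 10 + 3 = 13, A[1][1] + B[1][0] = -3 + 3 = 0) = 0 (attained at k = 1)
  C[1][1] = min over k of (A[1][0] + B[0][1] = 10 + 0 = 10, A[1][1] + B[1][1] = -3 + 8 = 5) = 5 (attained at k = 1)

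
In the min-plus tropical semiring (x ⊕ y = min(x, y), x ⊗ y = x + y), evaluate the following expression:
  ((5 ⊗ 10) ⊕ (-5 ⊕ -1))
((5 ⊗ 10) ⊕ (-5 ⊕ -1)) = -5

Expand innermost to outermost. Recall ⊕ takes the minimum of its arguments and ⊗ takes their sum. Working out the expression ((5 ⊗ 10) ⊕ (-5 ⊕ -1)) gives -5.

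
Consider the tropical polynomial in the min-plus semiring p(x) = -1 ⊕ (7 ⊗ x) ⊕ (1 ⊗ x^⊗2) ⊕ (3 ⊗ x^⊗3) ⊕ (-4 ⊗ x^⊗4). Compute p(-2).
p(-2) = -12

A tropical monomial a ⊗ x^⊗i evaluates to a + i · x. Evaluating each term at x = -2:
  Term 0 contributes -1 + 0 · -2 = -1
  Term 1 contributes 7 + 1 · -2 = 5
  Term 2 contributes 1 + 2 · -2 = -3
  Term 3 contributes 3 + 3 · -2 = -3
  Term 4 contributes -4 + 4 · -2 = -12
p(-2) = ⊕ of these = min[-1, 5, -3, -3, -12] = -12.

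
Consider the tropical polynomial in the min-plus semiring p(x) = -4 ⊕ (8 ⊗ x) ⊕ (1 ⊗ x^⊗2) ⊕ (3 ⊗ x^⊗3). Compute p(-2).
p(-2) = -4

A tropical monomial a ⊗ x^⊗i evaluates to a + i · x. Evaluating each term at x = -2:
  Term 0 contributes -4 + 0 · -2 = -4
  Term 1 contributes 8 + 1 · -2 = 6
  Term 2 contributes 1 + 2 · -2 = -3
  Term 3 contributes 3 + 3 · -2 = -3
p(-2) = ⊕ of these = min[-4, 6, -3, -3] = -4.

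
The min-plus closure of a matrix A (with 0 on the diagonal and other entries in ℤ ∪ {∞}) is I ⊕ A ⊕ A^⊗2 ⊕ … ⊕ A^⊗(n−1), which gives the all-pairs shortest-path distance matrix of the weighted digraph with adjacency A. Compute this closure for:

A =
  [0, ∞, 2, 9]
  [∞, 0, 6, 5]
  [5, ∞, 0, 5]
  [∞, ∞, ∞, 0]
Closure =
  [0, ∞, 2, 7]
  [11, 0, 6, 5]
  [5, ∞, 0, 5]
  [∞, ∞, ∞, 0]

This is the Floyd-Warshall all-pairs shortest-path computation. For each intermediate vertex k = 0, 1, …, 3, update dist[i][j] ← min(dist[i][j], dist[i][k] + dist[k][j]). The final matrix gives, for each (i, j), the minimum total weight of any directed path from i to j (possibly empty when i = j).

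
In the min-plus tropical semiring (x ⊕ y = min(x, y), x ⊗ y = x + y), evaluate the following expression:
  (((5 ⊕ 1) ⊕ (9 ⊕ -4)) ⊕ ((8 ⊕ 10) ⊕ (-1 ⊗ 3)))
(((5 ⊕ 1) ⊕ (9 ⊕ -4)) ⊕ ((8 ⊕ 10) ⊕ (-1 ⊗ 3))) = -4

Expand innermost to outermost. Recall ⊕ takes the minimum of its arguments and ⊗ takes their sum. Working out the expression (((5 ⊕ 1) ⊕ (9 ⊕ -4)) ⊕ ((8 ⊕ 10) ⊕ (-1 ⊗ 3))) gives -4.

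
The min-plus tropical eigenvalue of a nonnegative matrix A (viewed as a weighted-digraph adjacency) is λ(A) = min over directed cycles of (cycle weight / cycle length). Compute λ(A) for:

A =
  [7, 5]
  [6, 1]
λ(A) = 1

Enumerate directed cycles and compute their means (weight / length). Sample:
  cycle 0 → 0: weight = 7, length = 1, mean = 7/1 ≈ 7.000
  cycle 1 → 1: weight = 1, length = 1, mean = 1/1 ≈ 1.000
  cycle 0 → 1 → 0: weight = 11, length = 2, mean = 11/2 ≈ 5.500
  cycle 1 → 0 → 1: weight = 11, length = 2, mean = 11/2 ≈ 5.500
Minimum mean = 1.000, attained e.g. along the cycle 1 → 1 with weight 1 and length 1. So λ(A) = 1/1 = 1.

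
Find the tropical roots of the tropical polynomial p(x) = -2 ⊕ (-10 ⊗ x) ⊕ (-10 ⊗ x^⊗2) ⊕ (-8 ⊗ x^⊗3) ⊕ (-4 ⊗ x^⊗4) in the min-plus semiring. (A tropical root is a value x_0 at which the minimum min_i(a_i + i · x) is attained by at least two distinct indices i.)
Roots: {-4, -2, 0, 8}

Each tropical root is a break point of the lower envelope of the lines y = a_i + i · x (there are 5 lines, with slopes 0, 1, ..., 4). Only the lines that attain the minimum somewhere contribute to roots; other lines are dominated. Here the surviving (envelope) indices are i = 4, i = 3, i = 2, i = 1, i = 0.
Intersections between consecutive envelope lines give the roots: for adjacent envelope indices i < j the intersection is x = (a_i − a_j) / (j − i). Reading off the sorted break points: {-4, -2, 0, 8}.
Verification: at each break x_0, at least two indices attain the minimum of min_i(a_i + i · x_0).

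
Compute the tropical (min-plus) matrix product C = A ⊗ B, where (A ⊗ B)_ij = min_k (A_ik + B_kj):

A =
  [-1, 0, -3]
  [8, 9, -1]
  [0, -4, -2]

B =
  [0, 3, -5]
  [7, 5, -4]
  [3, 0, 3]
A ⊗ B =
  [-1, -3, -6]
  [2, -1, 2]
  [0, -2, -8]

Apply the min-plus product entry-by-entry:
  C[0][0] = min over k of (A[0][0] + B[0][0] = -1 + 0 = -1, A[0][1] + B[1][0] = 0 + 7 = 7, A[0][2] + B[2][0] = -3 + 3 = 0) = -1 (attained at k = 0)
  C[0][1] = min over k of (A[0][0] + B[0][1] = -1 + 3 = 2, A[0][1] + B[1][1] = 0 + 5 = 5, A[0][2] + B[2][1] = -3 + 0 = -3) = -3 (attained at k = 2)
  C[0][2] = min over k of (A[0][0] + B[0][2] = -1 + -5 = -6, A[0][1] + B[1][2] = 0 + -4 = -4, A[0][2] + B[2][2] = -3 + 3 = 0) = -6 (attained at k = 0)
  C[1][0] = min over k of (A[1][0] + B[0][0] = 8 + 0 = 8, A[1][1] + B[1][0] = 9 + 7 = 16, A[1][2] + B[2][0] = -1 + 3 = 2) = 2 (attained at k = 2)
  C[1][1] = min over k of (A[1][0] + B[0][1] = 8 + 3 = 11, A[1][1] + B[1][1] = 9 + 5 = 14, A[1][2] + B[2][1] = -1 + 0 = -1) = -1 (attained at k = 2)
  C[1][2] = min over k of (A[1][0] + B[0][2] = 8 + -5 = 3, A[1][1] + B[1][2] = 9 + -4 = 5, A[1][2] + B[2][2] = -1 + 3 = 2) = 2 (attained at k = 2)
  C[2][0] = min over k of (A[2][0] + B[0][0] = 0 + 0 = 0, A[2][1] + B[1][0] = -4 + 7 = 3, A[2][2] + B[2][0] = -2 + 3 = 1) = 0 (attained at k = 0)
  C[2][1] = min over k of (A[2][0] + B[0][1] = 0 + 3 = 3, A[2][1] + B[1][1] = -4 + 5 = 1, A[2][2] + B[2][1] = -2 + 0 = -2) = -2 (attained at k = 2)
  C[2][2] = min over k of (A[2][0] + B[0][2] = 0 + -5 = -5, A[2][1] + B[1][2] = -4 + -4 = -8, A[2][2] + B[2][2] = -2 + 3 = 1) = -8 (attained at k = 1)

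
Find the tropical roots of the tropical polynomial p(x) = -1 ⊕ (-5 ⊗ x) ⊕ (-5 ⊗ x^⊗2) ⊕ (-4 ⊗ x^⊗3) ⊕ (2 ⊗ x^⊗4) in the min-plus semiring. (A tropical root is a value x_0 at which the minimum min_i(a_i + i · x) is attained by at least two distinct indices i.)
Roots: {-6, -1, 0, 4}

Each tropical root is a break point of the lower envelope of the lines y = a_i + i · x (there are 5 lines, with slopes 0, 1, ..., 4). Only the lines that attain the minimum somewhere contribute to roots; other lines are dominated. Here the surviving (envelope) indices are i = 4, i = 3, i = 2, i = 1, i = 0.
Intersections between consecutive envelope lines give the roots: for adjacent envelope indices i < j the intersection is x = (a_i − a_j) / (j − i). Reading off the sorted break points: {-6, -1, 0, 4}.
Verification: at each break x_0, at least two indices attain the minimum of min_i(a_i + i · x_0).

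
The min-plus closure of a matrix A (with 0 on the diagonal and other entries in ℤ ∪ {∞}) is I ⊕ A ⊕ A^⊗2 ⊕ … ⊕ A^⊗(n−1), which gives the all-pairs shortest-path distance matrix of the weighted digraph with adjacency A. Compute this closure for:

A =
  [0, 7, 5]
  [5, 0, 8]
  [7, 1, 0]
Closure =
  [0, 6, 5]
  [5, 0, 8]
  [6, 1, 0]

This is the Floyd-Warshall all-pairs shortest-path computation. For each intermediate vertex k = 0, 1, …, 2, update dist[i][j] ← min(dist[i][j], dist[i][k] + dist[k][j]). The final matrix gives, for each (i, j), the minimum total weight of any directed path from i to j (possibly empty when i = j).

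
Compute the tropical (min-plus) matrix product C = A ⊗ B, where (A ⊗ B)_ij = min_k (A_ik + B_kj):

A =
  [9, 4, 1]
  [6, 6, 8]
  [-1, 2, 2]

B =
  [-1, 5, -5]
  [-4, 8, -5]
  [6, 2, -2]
A ⊗ B =
  [0, 3, -1]
  [2, 10, 1]
  [-2, 4, -6]

Apply the min-plus product entry-by-entry:
  C[0][0] = min over k of (A[0][0] + B[0][0] = 9 + -1 = 8, A[0][1] + B[1][0] = 4 + -4 = 0, A[0][2] + B[2][0] = 1 + 6 = 7) = 0 (attained at k = 1)
  C[0][1] = min over k of (A[0][0] + B[0][1] = 9 + 5 = 14, A[0][1] + B[1][1] = 4 + 8 = 12, A[0][2] + B[2][1] = 1 + 2 = 3) = 3 (attained at k = 2)
  C[0][2] = min over k of (A[0][0] + B[0][2] = 9 + -5 = 4, A[0][1] + B[1][2] = 4 + -5 = -1, A[0][2] + B[2][2] = 1 + -2 = -1) = -1 (attained at k = 1)
  C[1][0] = min over k of (A[1][0] + B[0][0] = 6 + -1 = 5, A[1][1] + B[1][0] = 6 + -4 = 2, A[1][2] + B[2][0] = 8 + 6 = 14) = 2 (attained at k = 1)
  C[1][1] = min over k of (A[1][0] + B[0][1] = 6 + 5 = 11, A[1][1] + B[1][1] = 6 + 8 = 14, A[1][2] + B[2][1] = 8 + 2 = 10) = 10 (attained at k = 2)
  C[1][2] = min over k of (A[1][0] + B[0][2] = 6 + -5 = 1, A[1][1] + B[1][2] = 6 + -5 = 1, A[1][2] + B[2][2] = 8 + -2 = 6) = 1 (attained at k = 0)
  C[2][0] = min over k of (A[2][0] + B[0][0] = -1 + -1 = -2, A[2][1] + B[1][0] = 2 + -4 = -2, A[2][2] + B[2][0] = 2 + 6 = 8) = -2 (attained at k = 0)
  C[2][1] = min over k of (A[2][0] + B[0][1] = -1 + 5 = 4, A[2][1] + B[1][1] = 2 + 8 = 10, A[2][2] + B[2][1] = 2 + 2 = 4) = 4 (attained at k = 0)
  C[2][2] = min over k of (A[2][0] + B[0][2] = -1 + -5 = -6, A[2][1] + B[1][2] = 2 + -5 = -3, A[2][2] + B[2][2] = 2 + -2 = 0) = -6 (attained at k = 0)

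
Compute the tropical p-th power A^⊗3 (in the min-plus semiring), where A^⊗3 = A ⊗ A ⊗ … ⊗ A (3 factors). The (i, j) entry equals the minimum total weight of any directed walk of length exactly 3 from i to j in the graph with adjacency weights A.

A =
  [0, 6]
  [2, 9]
A^⊗3 =
  [0, 6]
  [2, 8]

Each entry (A^⊗3)_ij equals the minimum over all length-3 walks i = v_0 → v_1 → … → v_3 = j of Σ_t A[v_t][v_{t+1}]. For example, for (i, j) = (0, 1) we minimise over 4 possible intermediate vertex sequences; the minimum is 6, attained along the walk 0 → 0 → 0 → 1.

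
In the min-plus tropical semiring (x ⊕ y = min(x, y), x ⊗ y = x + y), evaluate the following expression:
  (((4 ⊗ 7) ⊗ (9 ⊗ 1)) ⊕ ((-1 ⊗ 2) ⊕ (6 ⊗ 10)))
(((4 ⊗ 7) ⊗ (9 ⊗ 1)) ⊕ ((-1 ⊗ 2) ⊕ (6 ⊗ 10))) = 1

Expand innermost to outermost. Recall ⊕ takes the minimum of its arguments and ⊗ takes their sum. Working out the expression (((4 ⊗ 7) ⊗ (9 ⊗ 1)) ⊕ ((-1 ⊗ 2) ⊕ (6 ⊗ 10))) gives 1.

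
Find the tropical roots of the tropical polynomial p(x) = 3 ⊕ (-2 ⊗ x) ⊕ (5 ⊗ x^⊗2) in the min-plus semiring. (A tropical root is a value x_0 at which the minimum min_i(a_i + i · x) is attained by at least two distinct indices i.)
Roots: {-7, 5}

Each tropical root is a break point of the lower envelope of the lines y = a_i + i · x (there are 3 lines, with slopes 0, 1, ..., 2). Only the lines that attain the minimum somewhere contribute to roots; other lines are dominated. Here the surviving (envelope) indices are i = 2, i = 1, i = 0.
Intersections between consecutive envelope lines give the roots: for adjacent envelope indices i < j the intersection is x = (a_i − a_j) / (j − i). Reading off the sorted break points: {-7, 5}.
Verification: at each break x_0, at least two indices attain the minimum of min_i(a_i + i · x_0).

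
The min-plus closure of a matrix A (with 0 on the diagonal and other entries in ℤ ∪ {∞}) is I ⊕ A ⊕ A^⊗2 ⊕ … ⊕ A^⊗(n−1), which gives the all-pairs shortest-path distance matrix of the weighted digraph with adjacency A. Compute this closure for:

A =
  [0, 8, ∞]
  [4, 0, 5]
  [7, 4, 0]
Closure =
  [0, 8, 13]
  [4, 0, 5]
  [7, 4, 0]

This is the Floyd-Warshall all-pairs shortest-path computation. For each intermediate vertex k = 0, 1, …, 2, update dist[i][j] ← min(dist[i][j], dist[i][k] + dist[k][j]). The final matrix gives, for each (i, j), the minimum total weight of any directed path from i to j (possibly empty when i = j).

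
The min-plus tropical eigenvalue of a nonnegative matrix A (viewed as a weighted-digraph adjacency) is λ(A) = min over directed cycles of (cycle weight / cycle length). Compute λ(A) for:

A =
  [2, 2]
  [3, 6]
λ(A) = 2

Enumerate directed cycles and compute their means (weight / length). Sample:
  cycle 0 → 0: weight = 2, length = 1, mean = 2/1 ≈ 2.000
  cycle 1 → 1: weight = 6, length = 1, mean = 6/1 ≈ 6.000
  cycle 0 → 1 → 0: weight = 5, length = 2, mean = 5/2 ≈ 2.500
  cycle 1 → 0 → 1: weight = 5, length = 2, mean = 5/2 ≈ 2.500
Minimum mean = 2.000, attained e.g. along the cycle 0 → 0 with weight 2 and length 1. So λ(A) = 2/1 = 2.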